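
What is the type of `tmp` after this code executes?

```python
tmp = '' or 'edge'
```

'or' returns first truthy value ('edge', which is str)

str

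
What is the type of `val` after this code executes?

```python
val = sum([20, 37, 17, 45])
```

sum() of ints returns int

int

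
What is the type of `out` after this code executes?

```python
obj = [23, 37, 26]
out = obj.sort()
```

list.sort() returns None (sorts in place)

NoneType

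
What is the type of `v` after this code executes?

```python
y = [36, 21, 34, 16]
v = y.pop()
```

list.pop() returns the popped element (int here)

int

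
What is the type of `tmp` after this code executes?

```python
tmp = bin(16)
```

bin() returns str representation

str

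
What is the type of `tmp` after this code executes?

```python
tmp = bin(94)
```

bin() returns str representation

str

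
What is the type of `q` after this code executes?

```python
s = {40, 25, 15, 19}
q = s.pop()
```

Popping from a set of ints returns int

int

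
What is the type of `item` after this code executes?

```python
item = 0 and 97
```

'and' returns the first falsy value (0, which is int)

int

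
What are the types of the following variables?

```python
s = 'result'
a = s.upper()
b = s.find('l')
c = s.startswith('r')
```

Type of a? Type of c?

str.upper() returns str; str.startswith() returns bool

str, bool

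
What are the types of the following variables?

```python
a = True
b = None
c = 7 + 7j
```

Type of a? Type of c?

a is bool; c is complex

bool, complex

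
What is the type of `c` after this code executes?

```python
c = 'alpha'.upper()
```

str.upper() returns str

str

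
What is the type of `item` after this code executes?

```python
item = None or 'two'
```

'or' with None returns the other value ('two', str)

str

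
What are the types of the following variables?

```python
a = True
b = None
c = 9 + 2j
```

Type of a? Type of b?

a is bool; b is NoneType

bool, NoneType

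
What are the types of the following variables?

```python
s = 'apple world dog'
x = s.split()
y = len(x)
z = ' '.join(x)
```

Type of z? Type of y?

str.join() returns str; len() returns int

str, int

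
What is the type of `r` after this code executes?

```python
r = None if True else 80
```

Ternary: condition is True, if branch (None) taken → NoneType

NoneType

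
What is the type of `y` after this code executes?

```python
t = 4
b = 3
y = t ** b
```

int ** positive int returns int (4 ** 3 = 64)

int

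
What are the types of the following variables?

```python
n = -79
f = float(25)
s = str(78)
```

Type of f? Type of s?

f is float; s is str

float, str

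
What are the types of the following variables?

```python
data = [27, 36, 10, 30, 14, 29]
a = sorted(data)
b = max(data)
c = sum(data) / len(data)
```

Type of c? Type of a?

int / int returns float; sorted() returns list

float, list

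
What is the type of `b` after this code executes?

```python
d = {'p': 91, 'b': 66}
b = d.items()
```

dict.items() returns a dict_items view

dict_items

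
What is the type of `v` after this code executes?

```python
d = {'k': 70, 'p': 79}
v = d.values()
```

.values() returns a dict_values view object

dict_values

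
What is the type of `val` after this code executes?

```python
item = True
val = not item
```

'not' always returns bool

bool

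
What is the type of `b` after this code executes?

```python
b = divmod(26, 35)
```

divmod() returns a tuple (quotient, remainder)

tuple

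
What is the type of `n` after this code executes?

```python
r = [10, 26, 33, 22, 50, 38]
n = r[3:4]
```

Slicing a list always returns a list

list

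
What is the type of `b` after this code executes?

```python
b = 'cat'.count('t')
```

str.count() returns int

int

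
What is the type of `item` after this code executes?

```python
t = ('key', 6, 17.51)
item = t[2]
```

Index 2 of tuple is 17.51 which is float

float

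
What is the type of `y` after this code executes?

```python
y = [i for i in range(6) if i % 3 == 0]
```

A list comprehension [...] produces a list

list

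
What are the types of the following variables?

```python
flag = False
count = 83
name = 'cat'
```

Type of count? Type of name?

count is int; name is str

int, str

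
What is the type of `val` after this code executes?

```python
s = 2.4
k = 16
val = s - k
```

float - int returns float (2.4 - 16 = -13.6)

float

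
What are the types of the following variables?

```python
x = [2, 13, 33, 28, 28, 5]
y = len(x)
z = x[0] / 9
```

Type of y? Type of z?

len() returns int; int / int returns float

int, float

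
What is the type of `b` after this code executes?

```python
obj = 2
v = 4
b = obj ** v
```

int ** positive int returns int (2 ** 4 = 16)

int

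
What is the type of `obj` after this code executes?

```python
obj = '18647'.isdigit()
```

str.isdigit() returns bool

bool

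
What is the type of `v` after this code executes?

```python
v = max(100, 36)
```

max() of ints returns int

int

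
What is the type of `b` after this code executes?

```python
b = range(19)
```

range() returns a range object

range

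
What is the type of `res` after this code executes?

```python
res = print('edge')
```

print() returns None

NoneType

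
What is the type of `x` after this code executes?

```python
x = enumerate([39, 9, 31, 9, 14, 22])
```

enumerate() returns an enumerate iterator object

enumerate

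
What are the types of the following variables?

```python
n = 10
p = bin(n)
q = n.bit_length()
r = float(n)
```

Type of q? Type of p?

int.bit_length() returns int; bin() returns str

int, str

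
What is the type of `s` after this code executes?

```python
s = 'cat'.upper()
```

str.upper() returns str

str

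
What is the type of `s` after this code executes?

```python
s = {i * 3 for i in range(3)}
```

A set comprehension {expr for x in iterable} produces a set

set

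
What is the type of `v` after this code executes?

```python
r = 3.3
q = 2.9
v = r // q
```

float // float returns float (floor division preserves float type)

float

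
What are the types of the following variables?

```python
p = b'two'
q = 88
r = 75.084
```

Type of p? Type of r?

p is bytes; r is float

bytes, float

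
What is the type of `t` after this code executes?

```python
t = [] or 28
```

'or' returns first truthy value (28, which is int)

int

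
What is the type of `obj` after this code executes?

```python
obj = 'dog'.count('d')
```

str.count() returns int

int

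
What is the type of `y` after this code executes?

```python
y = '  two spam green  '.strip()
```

str.strip() returns str

str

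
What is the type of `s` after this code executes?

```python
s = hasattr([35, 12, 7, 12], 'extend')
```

hasattr() returns bool

bool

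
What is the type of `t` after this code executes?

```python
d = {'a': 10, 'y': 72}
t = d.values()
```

.values() returns a dict_values view object

dict_values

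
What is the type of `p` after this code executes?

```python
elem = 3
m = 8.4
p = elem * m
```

int * float returns float (3 * 8.4 = 25.2)

float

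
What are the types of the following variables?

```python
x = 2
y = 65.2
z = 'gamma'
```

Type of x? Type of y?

x is int; y is float

int, float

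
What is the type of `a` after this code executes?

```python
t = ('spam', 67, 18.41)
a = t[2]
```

Index 2 of tuple is 18.41 which is float

float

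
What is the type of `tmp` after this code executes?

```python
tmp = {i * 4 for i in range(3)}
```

A set comprehension {expr for x in iterable} produces a set

set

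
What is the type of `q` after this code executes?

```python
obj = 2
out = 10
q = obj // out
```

int // int returns int (2 // 10 = 0)

int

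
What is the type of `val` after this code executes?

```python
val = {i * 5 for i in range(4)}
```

A set comprehension {expr for x in iterable} produces a set

set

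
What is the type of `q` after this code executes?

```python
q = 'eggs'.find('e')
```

str.find() returns int (index, or -1)

int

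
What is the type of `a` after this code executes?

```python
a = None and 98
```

'and' returns first falsy value (None)

NoneType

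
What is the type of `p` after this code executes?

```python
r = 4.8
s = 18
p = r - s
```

float - int returns float (4.8 - 18 = -13.2)

float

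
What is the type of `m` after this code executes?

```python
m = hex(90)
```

hex() returns str representation

str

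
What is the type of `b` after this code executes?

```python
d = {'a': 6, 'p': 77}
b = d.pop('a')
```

dict.pop() returns the value (int)

int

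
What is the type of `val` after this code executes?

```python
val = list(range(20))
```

list(range(...)) returns list

list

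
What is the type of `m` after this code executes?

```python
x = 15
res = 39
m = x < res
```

Comparison operators return bool

bool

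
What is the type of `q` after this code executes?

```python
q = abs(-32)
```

abs() of int returns int

int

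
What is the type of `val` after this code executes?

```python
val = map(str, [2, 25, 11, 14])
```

map() returns a map iterator object

map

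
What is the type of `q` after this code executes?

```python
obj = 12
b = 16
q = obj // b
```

int // int returns int (12 // 16 = 0)

int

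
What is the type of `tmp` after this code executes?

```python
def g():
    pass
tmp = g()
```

A function with no return statement returns None

NoneType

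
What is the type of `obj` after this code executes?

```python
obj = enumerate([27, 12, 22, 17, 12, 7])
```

enumerate() returns an enumerate iterator object

enumerate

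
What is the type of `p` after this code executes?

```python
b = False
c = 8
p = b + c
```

bool + int returns int (False is 0, so 0 + 8 = 8)

int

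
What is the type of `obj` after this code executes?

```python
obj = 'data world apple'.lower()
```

str.lower() returns str

str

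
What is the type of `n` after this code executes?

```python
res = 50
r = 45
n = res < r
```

Comparison operators return bool

bool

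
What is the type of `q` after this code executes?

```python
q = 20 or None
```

'or' returns first truthy value (20, int)

int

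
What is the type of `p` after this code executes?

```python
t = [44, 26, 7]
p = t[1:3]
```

Slicing a list always returns a list

list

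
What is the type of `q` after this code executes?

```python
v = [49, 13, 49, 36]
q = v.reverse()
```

list.reverse() returns None

NoneType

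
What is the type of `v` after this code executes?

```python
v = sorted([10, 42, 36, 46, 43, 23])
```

sorted() always returns list

list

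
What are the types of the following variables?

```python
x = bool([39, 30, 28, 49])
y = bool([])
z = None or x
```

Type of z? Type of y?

None or <bool> returns the bool; bool() returns bool

bool, bool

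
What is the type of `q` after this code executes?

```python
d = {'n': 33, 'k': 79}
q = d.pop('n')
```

dict.pop() returns the value (int)

int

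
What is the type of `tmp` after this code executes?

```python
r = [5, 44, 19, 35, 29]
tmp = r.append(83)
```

list.append() returns None (mutates in place)

NoneType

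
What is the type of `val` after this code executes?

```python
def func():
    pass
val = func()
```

A function with no return statement returns None

NoneType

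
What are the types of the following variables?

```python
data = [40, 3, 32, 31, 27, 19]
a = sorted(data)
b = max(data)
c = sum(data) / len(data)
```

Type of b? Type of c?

max of ints returns int; int / int returns float

int, float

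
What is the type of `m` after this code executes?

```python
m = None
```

None has type NoneType

NoneType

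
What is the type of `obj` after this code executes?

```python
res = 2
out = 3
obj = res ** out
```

int ** positive int returns int (2 ** 3 = 8)

int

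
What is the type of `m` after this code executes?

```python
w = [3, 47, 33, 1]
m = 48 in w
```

'in' operator returns bool

bool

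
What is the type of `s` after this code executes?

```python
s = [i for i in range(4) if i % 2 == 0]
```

A list comprehension [...] produces a list

list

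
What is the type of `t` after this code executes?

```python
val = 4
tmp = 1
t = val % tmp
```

int % int returns int (4 % 1 = 0)

int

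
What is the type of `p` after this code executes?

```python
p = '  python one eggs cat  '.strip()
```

str.strip() returns str

str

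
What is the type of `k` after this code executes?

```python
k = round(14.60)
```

round() with no ndigits arg returns int

int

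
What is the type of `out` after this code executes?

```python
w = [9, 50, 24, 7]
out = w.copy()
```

list.copy() returns list

list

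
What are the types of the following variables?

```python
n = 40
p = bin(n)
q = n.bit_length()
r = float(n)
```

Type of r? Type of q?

float() returns float; int.bit_length() returns int

float, int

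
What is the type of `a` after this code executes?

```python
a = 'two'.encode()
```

str.encode() returns bytes

bytes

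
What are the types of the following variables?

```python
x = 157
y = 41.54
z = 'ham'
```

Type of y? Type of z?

y is float; z is str

float, str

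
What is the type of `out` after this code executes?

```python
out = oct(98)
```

oct() returns str representation

str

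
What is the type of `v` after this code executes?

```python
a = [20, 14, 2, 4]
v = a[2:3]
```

Slicing a list always returns a list

list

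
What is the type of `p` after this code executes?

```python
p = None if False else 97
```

Ternary: condition is False, else branch (97) taken → int

int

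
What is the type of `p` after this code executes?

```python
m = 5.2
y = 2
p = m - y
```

float - int returns float (5.2 - 2 = 3.2)

float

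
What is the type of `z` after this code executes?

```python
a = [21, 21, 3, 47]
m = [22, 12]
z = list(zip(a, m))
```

list(zip(...)) returns a list of tuples

list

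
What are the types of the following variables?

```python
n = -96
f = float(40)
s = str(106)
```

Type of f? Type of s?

f is float; s is str

float, str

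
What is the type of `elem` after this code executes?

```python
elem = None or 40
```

'or' with None returns the other value (40, int)

int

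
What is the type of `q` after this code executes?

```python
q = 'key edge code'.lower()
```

str.lower() returns str

str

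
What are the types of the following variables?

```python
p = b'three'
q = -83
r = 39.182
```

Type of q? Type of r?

q is int; r is float

int, float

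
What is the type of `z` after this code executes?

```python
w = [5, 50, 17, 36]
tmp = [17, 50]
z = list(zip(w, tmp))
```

list(zip(...)) returns a list of tuples

list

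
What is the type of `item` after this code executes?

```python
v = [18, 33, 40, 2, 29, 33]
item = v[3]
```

Indexing a list of ints returns int (v[3] = 2)

int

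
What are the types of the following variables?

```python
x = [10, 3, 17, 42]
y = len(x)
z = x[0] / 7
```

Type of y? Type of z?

len() returns int; int / int returns float

int, float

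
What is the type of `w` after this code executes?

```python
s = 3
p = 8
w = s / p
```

int / int always returns float in Python 3 (3 / 8 = 0.375)

float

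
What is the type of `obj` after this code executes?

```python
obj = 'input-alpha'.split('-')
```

str.split() returns list

list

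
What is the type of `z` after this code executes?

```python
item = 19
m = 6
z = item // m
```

int // int returns int (19 // 6 = 3)

int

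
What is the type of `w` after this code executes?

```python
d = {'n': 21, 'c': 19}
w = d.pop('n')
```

dict.pop() returns the value (int)

int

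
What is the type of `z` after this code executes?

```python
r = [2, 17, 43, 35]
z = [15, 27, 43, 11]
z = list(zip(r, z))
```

list(zip(...)) returns a list of tuples

list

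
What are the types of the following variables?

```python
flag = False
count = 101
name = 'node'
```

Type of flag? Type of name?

flag is bool; name is str

bool, str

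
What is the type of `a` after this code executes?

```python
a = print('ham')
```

print() returns None

NoneType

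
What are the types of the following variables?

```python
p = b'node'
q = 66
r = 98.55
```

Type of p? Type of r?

p is bytes; r is float

bytes, float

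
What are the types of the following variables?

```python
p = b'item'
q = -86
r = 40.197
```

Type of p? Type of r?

p is bytes; r is float

bytes, float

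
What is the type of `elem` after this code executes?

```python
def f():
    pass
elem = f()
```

A function with no return statement returns None

NoneType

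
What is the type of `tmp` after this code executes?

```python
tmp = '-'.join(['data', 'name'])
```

str.join() returns str

str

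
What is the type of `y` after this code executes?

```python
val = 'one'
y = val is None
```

'is' comparison returns bool

bool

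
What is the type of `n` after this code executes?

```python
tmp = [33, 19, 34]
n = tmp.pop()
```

list.pop() returns the popped element (int here)

int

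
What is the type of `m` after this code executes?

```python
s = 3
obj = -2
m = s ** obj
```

int ** negative int returns float

float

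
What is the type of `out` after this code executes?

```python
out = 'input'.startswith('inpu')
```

str.startswith() returns bool

bool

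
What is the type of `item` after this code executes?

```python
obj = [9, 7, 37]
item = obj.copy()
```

list.copy() returns list

list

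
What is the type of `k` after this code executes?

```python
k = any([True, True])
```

any() returns bool

bool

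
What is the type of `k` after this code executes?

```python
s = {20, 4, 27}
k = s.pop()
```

Popping from a set of ints returns int

int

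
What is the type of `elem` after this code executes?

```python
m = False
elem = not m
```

'not' always returns bool

bool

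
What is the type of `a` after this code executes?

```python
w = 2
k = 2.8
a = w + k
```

int + float returns float (2 + 2.8 = 4.8)

float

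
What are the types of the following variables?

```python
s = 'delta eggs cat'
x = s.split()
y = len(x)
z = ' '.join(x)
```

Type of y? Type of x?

len() returns int; str.split() returns list

int, list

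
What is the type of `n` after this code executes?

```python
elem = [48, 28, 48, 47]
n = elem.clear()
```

list.clear() returns None

NoneType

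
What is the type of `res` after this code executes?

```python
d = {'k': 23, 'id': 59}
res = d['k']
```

Accessing dict[str, int] with key 'k' returns int value 23

int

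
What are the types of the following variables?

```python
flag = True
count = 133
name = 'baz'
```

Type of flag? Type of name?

flag is bool; name is str

bool, str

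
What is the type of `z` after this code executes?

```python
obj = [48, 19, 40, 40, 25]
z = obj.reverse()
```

list.reverse() returns None

NoneType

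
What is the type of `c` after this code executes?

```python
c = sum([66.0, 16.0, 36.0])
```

sum() of floats returns float

float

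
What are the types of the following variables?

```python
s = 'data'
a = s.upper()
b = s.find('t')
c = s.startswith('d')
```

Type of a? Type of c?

str.upper() returns str; str.startswith() returns bool

str, bool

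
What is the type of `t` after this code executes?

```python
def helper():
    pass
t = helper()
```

A function with no return statement returns None

NoneType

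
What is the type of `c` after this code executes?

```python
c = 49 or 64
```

'or' returns the first truthy value (49, which is int)

int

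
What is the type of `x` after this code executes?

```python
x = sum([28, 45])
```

sum() of ints returns int

int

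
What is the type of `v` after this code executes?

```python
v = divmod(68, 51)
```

divmod() returns a tuple (quotient, remainder)

tuple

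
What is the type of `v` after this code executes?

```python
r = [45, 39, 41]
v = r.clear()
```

list.clear() returns None

NoneType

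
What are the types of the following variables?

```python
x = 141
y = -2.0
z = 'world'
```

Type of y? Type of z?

y is float; z is str

float, str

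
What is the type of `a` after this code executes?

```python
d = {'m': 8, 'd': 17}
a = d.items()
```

dict.items() returns a dict_items view

dict_items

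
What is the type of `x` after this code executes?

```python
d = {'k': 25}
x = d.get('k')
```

dict.get() returns the value (int) when key is found

int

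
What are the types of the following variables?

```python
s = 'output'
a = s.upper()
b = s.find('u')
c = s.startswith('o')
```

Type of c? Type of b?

str.startswith() returns bool; str.find() returns int

bool, int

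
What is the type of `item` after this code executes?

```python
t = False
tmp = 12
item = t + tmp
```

bool + int returns int (False is 0, so 0 + 12 = 12)

int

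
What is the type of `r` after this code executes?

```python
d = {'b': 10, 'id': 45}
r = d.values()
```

.values() returns a dict_values view object

dict_values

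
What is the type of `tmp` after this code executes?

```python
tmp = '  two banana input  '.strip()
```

str.strip() returns str

str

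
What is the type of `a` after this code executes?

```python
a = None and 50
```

'and' returns first falsy value (None)

NoneType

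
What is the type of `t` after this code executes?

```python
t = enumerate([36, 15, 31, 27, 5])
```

enumerate() returns an enumerate iterator object

enumerate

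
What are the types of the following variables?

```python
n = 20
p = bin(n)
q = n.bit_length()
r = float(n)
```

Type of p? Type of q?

bin() returns str; int.bit_length() returns int

str, int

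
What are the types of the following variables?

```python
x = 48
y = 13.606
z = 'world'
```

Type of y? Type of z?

y is float; z is str

float, str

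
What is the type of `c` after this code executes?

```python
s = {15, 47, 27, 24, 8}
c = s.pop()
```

Popping from a set of ints returns int

int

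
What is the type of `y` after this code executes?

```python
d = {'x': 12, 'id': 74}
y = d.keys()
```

.keys() returns a dict_keys view object

dict_keys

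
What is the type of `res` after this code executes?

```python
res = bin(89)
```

bin() returns str representation

str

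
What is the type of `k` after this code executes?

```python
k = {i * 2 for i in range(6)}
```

A set comprehension {expr for x in iterable} produces a set

set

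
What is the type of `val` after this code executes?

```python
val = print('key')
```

print() returns None

NoneType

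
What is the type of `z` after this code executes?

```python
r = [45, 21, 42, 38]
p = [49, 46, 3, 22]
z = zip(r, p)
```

zip() returns a zip iterator object

zip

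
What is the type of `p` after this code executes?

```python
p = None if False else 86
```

Ternary: condition is False, else branch (86) taken → int

int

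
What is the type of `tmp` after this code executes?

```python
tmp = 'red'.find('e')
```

str.find() returns int (index, or -1)

int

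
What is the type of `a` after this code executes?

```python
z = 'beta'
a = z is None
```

'is' comparison returns bool

bool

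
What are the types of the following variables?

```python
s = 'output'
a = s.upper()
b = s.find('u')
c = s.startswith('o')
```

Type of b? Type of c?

str.find() returns int; str.startswith() returns bool

int, bool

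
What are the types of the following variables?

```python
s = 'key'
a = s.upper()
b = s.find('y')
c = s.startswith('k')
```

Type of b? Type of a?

str.find() returns int; str.upper() returns str

int, str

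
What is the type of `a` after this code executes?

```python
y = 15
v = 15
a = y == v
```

Equality comparison returns bool

bool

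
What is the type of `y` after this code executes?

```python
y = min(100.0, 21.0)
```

min() of floats returns float

float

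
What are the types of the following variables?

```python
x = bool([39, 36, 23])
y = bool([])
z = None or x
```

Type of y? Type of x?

bool() returns bool; bool() returns bool

bool, bool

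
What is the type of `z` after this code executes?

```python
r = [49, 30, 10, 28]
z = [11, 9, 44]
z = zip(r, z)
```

zip() returns a zip iterator object

zip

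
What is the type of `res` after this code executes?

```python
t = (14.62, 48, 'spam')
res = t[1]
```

Index 1 of tuple is 48 which is int

int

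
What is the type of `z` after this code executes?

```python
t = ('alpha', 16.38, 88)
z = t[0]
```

Index 0 of tuple is 'alpha' which is str

str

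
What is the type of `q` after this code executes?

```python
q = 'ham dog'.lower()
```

str.lower() returns str

str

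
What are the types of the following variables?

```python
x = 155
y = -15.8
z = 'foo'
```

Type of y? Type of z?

y is float; z is str

float, str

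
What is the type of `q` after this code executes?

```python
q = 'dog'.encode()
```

str.encode() returns bytes

bytes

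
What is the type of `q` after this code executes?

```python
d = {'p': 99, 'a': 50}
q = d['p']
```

Accessing dict[str, int] with key 'p' returns int value 99

int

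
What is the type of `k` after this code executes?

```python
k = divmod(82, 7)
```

divmod() returns a tuple (quotient, remainder)

tuple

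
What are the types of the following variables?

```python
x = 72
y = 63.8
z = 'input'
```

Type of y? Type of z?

y is float; z is str

float, str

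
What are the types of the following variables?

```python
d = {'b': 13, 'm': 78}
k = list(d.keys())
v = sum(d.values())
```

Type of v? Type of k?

sum of int values returns int; list(...) returns list

int, list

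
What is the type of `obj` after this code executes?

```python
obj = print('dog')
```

print() returns None

NoneType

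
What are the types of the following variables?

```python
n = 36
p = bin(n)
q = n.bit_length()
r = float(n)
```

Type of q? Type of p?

int.bit_length() returns int; bin() returns str

int, str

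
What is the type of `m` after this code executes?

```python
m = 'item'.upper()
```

str.upper() returns str

str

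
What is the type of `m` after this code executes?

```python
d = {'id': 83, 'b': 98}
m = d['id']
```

Accessing dict[str, int] with key 'id' returns int value 83

int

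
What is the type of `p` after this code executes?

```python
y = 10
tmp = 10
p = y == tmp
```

Equality comparison returns bool

bool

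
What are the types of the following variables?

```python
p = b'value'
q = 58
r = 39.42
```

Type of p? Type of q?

p is bytes; q is int

bytes, int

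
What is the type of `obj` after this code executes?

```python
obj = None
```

None has type NoneType

NoneType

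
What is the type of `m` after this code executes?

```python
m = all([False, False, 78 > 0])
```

all() returns bool

bool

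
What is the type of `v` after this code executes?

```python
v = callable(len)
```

callable() returns bool

bool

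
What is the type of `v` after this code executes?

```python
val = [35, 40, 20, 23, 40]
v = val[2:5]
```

Slicing a list always returns a list

list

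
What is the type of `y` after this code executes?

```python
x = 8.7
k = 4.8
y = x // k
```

float // float returns float (floor division preserves float type)

float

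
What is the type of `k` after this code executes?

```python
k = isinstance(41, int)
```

isinstance() returns bool

bool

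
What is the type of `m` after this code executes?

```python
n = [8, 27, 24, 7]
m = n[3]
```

Indexing a list of ints returns int (n[3] = 7)

int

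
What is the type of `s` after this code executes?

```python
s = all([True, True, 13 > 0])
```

all() returns bool

bool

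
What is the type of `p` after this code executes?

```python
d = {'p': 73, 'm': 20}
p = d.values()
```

.values() returns a dict_values view object

dict_values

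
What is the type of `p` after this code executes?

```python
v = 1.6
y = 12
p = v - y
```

float - int returns float (1.6 - 12 = -10.4)

float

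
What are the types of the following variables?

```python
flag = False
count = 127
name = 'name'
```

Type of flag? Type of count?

flag is bool; count is int

bool, int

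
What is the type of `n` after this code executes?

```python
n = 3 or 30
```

'or' returns the first truthy value (3, which is int)

int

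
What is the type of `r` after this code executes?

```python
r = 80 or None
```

'or' returns first truthy value (80, int)

int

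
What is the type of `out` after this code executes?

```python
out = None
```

None has type NoneType

NoneType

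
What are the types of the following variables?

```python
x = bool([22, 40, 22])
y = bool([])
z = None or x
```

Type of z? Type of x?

None or <bool> returns the bool; bool() returns bool

bool, bool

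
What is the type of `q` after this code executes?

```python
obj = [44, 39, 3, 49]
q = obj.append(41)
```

list.append() returns None (mutates in place)

NoneType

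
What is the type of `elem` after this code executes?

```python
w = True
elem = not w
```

'not' always returns bool

bool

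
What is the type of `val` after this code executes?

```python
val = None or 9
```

'or' with None returns the other value (9, int)

int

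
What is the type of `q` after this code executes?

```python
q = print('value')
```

print() returns None

NoneType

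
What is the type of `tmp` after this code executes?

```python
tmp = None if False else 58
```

Ternary: condition is False, else branch (58) taken → int

int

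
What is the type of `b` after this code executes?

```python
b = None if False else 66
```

Ternary: condition is False, else branch (66) taken → int

int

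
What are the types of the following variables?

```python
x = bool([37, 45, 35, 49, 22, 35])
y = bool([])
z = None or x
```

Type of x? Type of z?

bool() returns bool; None or <bool> returns the bool

bool, bool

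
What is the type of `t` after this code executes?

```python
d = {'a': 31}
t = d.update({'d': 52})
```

dict.update() returns None

NoneType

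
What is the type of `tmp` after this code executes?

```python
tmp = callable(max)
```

callable() returns bool

bool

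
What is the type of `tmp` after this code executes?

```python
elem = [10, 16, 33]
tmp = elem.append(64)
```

list.append() returns None (mutates in place)

NoneType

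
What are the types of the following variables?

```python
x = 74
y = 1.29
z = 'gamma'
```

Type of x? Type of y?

x is int; y is float

int, float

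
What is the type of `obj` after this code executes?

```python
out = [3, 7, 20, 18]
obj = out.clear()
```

list.clear() returns None

NoneType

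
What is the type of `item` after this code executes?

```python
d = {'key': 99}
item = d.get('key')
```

dict.get() returns the value (int) when key is found

int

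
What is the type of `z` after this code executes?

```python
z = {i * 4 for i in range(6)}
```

A set comprehension {expr for x in iterable} produces a set

set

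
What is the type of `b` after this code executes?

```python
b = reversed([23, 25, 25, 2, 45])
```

reversed() on a list returns a list_reverseiterator

list_reverseiterator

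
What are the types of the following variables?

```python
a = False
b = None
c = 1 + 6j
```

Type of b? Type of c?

b is NoneType; c is complex

NoneType, complex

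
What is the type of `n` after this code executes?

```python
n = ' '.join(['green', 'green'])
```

str.join() returns str

str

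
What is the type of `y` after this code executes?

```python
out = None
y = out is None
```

'is' comparison returns bool

bool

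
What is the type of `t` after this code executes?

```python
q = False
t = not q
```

'not' always returns bool

bool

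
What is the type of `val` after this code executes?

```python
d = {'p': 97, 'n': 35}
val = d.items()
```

dict.items() returns a dict_items view

dict_items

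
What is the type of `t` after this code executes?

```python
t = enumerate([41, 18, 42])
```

enumerate() returns an enumerate iterator object

enumerate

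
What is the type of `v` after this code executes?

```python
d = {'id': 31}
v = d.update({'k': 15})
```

dict.update() returns None

NoneType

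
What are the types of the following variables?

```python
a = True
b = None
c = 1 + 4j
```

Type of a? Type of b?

a is bool; b is NoneType

bool, NoneType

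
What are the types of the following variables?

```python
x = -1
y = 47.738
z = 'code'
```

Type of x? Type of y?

x is int; y is float

int, float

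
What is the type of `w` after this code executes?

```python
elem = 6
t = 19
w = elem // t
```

int // int returns int (6 // 19 = 0)

int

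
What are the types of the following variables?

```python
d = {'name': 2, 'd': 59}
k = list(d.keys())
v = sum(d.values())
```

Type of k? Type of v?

list(...) returns list; sum of int values returns int

list, int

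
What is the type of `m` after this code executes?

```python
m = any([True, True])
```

any() returns bool

bool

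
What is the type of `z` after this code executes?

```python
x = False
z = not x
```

'not' always returns bool

bool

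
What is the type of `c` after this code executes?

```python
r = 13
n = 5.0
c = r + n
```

int + float returns float (13 + 5.0 = 18.0)

float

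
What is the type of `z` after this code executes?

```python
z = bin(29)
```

bin() returns str representation

str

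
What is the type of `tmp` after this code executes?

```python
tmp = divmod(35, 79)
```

divmod() returns a tuple (quotient, remainder)

tuple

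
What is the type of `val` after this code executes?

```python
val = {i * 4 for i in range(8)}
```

A set comprehension {expr for x in iterable} produces a set

set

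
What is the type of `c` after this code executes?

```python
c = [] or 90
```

'or' returns first truthy value (90, which is int)

int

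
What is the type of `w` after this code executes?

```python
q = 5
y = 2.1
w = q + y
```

int + float returns float (5 + 2.1 = 7.1)

float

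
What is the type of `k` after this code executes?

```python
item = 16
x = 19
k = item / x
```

int / int always returns float in Python 3 (16 / 19 = 0.842105)

float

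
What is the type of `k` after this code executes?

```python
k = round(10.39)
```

round() with no ndigits arg returns int

int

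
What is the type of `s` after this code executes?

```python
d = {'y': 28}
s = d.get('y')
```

dict.get() returns the value (int) when key is found

int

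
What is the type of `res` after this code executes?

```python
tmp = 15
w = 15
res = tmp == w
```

Equality comparison returns bool

bool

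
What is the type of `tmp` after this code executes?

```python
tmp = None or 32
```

'or' with None returns the other value (32, int)

int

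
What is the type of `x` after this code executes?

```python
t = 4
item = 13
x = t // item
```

int // int returns int (4 // 13 = 0)

int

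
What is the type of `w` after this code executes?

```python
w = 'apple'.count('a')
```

str.count() returns int

int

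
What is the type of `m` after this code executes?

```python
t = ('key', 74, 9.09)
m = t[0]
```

Index 0 of tuple is 'key' which is str

str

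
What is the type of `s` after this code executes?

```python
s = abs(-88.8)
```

abs() of float returns float

float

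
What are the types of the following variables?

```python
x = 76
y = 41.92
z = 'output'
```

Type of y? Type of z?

y is float; z is str

float, str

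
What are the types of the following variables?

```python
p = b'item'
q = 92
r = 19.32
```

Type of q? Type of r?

q is int; r is float

int, float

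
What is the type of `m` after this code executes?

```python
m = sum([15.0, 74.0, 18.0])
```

sum() of floats returns float

float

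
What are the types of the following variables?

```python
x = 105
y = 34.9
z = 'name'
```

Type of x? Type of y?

x is int; y is float

int, float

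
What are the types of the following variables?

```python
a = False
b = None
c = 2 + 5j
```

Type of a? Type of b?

a is bool; b is NoneType

bool, NoneType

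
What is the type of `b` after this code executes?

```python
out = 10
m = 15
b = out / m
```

int / int always returns float in Python 3 (10 / 15 = 0.666667)

float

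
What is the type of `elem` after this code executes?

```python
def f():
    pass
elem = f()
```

A function with no return statement returns None

NoneType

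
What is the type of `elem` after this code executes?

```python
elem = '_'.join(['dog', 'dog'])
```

str.join() returns str

str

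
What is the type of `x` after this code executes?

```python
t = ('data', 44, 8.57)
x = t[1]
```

Index 1 of tuple is 44 which is int

int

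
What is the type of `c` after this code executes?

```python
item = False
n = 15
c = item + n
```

bool + int returns int (False is 0, so 0 + 15 = 15)

int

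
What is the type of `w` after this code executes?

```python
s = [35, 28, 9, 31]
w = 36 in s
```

'in' operator returns bool

bool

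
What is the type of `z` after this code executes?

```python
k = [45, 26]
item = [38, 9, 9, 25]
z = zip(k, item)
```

zip() returns a zip iterator object

zip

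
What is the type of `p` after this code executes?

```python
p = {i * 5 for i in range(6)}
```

A set comprehension {expr for x in iterable} produces a set

set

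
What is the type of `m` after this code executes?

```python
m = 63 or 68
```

'or' returns the first truthy value (63, which is int)

int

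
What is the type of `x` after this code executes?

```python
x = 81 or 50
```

'or' returns the first truthy value (81, which is int)

int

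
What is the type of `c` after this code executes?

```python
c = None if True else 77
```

Ternary: condition is True, if branch (None) taken → NoneType

NoneType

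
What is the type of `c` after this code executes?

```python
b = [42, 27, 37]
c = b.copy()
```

list.copy() returns list

list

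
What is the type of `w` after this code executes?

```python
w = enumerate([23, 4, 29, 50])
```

enumerate() returns an enumerate iterator object

enumerate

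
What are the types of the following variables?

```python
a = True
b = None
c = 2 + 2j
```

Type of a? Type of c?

a is bool; c is complex

bool, complex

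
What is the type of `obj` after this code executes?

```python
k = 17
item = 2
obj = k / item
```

int / int always returns float in Python 3 (17 / 2 = 8.5)

float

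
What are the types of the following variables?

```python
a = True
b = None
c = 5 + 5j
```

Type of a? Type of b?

a is bool; b is NoneType

bool, NoneType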